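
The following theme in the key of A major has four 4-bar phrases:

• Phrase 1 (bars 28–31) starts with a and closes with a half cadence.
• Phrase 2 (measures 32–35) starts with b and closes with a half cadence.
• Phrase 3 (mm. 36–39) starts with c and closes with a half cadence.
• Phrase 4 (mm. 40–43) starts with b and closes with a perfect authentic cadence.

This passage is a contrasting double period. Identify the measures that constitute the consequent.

measures 36–43

In a double period the four phrases pair into a large antecedent (phrases 1–2, ending half cadence) and a large consequent (phrases 3–4, ending perfect authentic cadence). The consequent spans mm. 36–43.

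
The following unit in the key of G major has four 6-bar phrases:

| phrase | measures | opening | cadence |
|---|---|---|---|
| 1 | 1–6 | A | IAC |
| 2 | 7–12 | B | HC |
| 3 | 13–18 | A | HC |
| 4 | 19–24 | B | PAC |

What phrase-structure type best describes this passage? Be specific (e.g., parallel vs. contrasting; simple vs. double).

parallel double period

Four phrases in two halves: the first half (measures 1-12) ends with a half cadence, the second (mm. 13-24) with a perfect authentic cadence — a large antecedent–consequent pair, i.e. a double period.
Phrase 3 begins with the same material as phrase 1, making it parallel.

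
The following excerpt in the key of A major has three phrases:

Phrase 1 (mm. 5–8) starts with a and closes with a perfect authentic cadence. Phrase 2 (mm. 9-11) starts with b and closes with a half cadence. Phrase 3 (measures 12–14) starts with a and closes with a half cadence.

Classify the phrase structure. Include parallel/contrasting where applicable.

phrase group

The final phrase closes with a half cadence, which is not stronger than the preceding half cadence; the 3 phrases lack an overall antecedent–consequent design and so form a phrase group.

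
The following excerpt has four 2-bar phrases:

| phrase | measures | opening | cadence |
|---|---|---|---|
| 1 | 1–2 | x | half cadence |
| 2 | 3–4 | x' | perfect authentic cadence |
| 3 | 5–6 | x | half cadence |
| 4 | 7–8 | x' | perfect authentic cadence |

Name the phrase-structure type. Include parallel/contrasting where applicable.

The cadence pattern HC–PAC–HC–PAC is weak–strong twice, and phrases 3–4 restate phrases 1–2: a period heard twice, not a double period (which would end weakly at phrase 2).

repeated period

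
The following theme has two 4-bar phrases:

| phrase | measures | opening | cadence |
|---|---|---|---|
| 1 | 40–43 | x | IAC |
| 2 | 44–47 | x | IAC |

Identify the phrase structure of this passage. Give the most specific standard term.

repeated phrase

Both phrases have the same opening (x) and the same cadence (imperfect authentic cadence): the second is a restatement, not a consequent, so this is a repeated phrase rather than a period.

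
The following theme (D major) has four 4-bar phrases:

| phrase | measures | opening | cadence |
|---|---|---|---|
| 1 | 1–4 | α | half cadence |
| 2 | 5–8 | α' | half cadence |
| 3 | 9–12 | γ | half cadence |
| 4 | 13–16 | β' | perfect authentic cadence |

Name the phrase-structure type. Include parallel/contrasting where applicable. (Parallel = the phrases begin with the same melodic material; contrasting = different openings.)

contrasting double period

Four phrases in two halves: the first half (mm. 1–8) ends with a half cadence, the second (measures 9–16) with a perfect authentic cadence — a large antecedent–consequent pair, i.e. a double period.
Phrase 3 begins with different material from phrase 1, making it contrasting.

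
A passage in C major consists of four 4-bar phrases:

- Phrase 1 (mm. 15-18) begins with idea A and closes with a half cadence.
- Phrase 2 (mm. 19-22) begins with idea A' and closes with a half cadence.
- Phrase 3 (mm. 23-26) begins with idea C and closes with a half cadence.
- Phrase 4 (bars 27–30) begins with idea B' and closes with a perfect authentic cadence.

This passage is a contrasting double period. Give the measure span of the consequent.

measures 23–30

In a double period the four phrases pair into a large antecedent (phrases 1–2, ending half cadence) and a large consequent (phrases 3–4, ending perfect authentic cadence). The consequent spans mm. 23-30.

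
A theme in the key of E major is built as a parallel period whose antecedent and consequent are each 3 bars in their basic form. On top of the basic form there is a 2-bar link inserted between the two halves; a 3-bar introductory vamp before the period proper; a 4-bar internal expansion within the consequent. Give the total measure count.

15 measures

Basic parallel period: 3 + 3 = 6 bars.
6 (basic form) + 2 (link) + 3 (introduction) + 4 (internal expansion) = 15.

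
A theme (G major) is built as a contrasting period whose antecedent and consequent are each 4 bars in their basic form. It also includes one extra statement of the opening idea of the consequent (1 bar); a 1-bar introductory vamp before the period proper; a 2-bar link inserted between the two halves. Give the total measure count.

Basic contrasting period: 4 + 4 = 8 bars.
8 (basic form) + 1 (extra statement) + 1 (introduction) + 2 (link) = 12.

12 measures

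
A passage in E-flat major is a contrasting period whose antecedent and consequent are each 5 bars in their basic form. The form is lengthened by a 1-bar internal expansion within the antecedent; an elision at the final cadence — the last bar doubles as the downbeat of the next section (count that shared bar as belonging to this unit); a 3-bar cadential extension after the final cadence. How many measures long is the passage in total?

14 measures

Basic contrasting period: 5 + 5 = 10 bars.
10 (basic form) + 1 (internal expansion) + 3 (cadential extension) = 14.
The elision shares a bar with the next section but does not change this unit's count.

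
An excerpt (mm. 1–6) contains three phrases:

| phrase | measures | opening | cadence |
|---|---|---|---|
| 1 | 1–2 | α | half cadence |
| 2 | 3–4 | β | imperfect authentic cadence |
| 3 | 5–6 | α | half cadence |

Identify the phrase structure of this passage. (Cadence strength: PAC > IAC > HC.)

phrase group

The final phrase closes with a half cadence, which is not stronger than the preceding imperfect authentic cadence; the 3 phrases lack an overall antecedent–consequent design and so form a phrase group.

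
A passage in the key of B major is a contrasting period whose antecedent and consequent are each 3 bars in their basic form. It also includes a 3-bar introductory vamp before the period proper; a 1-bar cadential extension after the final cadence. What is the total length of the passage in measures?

10 measures

Basic contrasting period: 3 + 3 = 6 bars.
6 (basic form) + 3 (introduction) + 1 (cadential extension) = 10.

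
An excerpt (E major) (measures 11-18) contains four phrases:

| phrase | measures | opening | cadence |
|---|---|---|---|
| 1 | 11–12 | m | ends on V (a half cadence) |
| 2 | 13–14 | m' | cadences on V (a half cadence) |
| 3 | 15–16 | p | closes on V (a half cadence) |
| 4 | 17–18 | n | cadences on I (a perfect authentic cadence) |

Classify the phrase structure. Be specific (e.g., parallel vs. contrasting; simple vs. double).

contrasting double period

Four phrases in two halves: the first half (measures 11–14) ends with a half cadence, the second (mm. 15–18) with a perfect authentic cadence — a large antecedent–consequent pair, i.e. a double period.
Phrase 3 begins with different material from phrase 1, making it contrasting.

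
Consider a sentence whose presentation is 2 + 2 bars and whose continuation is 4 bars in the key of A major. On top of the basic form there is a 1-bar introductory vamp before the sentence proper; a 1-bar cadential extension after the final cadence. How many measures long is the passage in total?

Basic sentence: 2 + 2 + 4 = 8 bars.
8 (basic form) + 1 (introduction) + 1 (cadential extension) = 10.

10 measures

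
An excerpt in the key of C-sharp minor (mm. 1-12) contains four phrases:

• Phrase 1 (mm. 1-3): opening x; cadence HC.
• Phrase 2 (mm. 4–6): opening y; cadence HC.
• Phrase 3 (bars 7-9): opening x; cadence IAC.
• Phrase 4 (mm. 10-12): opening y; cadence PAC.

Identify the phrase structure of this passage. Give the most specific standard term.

Four phrases in two halves: the first half (measures 1–6) ends with a half cadence, the second (mm. 7–12) with a perfect authentic cadence — a large antecedent–consequent pair, i.e. a double period.
Phrase 3 begins with the same material as phrase 1, making it parallel.

parallel double period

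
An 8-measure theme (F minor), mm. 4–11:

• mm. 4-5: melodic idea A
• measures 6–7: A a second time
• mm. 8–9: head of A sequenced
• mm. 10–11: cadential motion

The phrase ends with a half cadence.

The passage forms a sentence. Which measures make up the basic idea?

The presentation of a sentence is the basic idea (measures 4–5) plus its repetition (mm. 6-7); the basic idea is therefore mm. 4-5.

measures 4–5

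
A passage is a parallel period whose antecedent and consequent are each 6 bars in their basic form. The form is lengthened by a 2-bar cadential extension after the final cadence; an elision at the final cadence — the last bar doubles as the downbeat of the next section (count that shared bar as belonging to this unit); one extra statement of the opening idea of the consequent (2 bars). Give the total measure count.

Basic parallel period: 6 + 6 = 12 bars.
12 (basic form) + 2 (cadential extension) + 2 (extra statement) = 16.
The elision shares a bar with the next section but does not change this unit's count.

16 measures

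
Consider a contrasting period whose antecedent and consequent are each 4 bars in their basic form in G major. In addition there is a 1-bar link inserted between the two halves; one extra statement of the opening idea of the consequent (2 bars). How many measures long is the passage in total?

Basic contrasting period: 4 + 4 = 8 bars.
8 (basic form) + 1 (link) + 2 (extra statement) = 11.

11 measures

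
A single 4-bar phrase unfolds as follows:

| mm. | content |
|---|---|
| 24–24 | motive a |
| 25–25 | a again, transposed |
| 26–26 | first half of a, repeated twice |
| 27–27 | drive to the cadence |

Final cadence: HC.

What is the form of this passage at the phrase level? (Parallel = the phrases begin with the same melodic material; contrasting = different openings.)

sentence

Basic idea (measure 24) + its repetition (measure 25) form the presentation; fragmentation and cadence (measures 26–27) form the continuation — the 4-bar whole is a sentence.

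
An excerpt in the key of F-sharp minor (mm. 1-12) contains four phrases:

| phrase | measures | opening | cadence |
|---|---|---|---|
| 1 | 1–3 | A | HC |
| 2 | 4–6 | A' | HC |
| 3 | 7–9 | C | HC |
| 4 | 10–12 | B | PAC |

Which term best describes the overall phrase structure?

Four phrases in two halves: the first half (bars 1-6) ends with a half cadence, the second (measures 7-12) with a perfect authentic cadence — a large antecedent–consequent pair, i.e. a double period.
Phrase 3 begins with different material from phrase 1, making it contrasting.

contrasting double period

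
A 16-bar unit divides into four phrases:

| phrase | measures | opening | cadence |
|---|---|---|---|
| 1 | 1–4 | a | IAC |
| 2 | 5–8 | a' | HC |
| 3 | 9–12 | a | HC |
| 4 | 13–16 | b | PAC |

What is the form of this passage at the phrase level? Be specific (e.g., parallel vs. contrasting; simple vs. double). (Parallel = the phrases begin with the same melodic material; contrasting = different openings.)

Four phrases in two halves: the first half (mm. 1-8) ends with a half cadence, the second (mm. 9-16) with a perfect authentic cadence — a large antecedent–consequent pair, i.e. a double period.
Phrase 3 begins with the same material as phrase 1, making it parallel.

parallel double period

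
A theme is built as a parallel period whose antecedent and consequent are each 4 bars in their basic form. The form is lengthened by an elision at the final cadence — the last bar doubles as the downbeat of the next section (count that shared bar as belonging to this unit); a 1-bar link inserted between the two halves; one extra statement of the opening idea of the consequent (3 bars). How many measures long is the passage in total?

Basic parallel period: 4 + 4 = 8 bars.
8 (basic form) + 1 (link) + 3 (extra statement) = 12.
The elision shares a bar with the next section but does not change this unit's count.

12 measures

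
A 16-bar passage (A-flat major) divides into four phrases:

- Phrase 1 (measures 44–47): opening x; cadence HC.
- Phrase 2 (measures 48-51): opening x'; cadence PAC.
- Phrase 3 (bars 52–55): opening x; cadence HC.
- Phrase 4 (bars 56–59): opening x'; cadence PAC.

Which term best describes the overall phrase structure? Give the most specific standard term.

The cadence pattern HC–PAC–HC–PAC is weak–strong twice, and phrases 3–4 restate phrases 1–2: a period heard twice, not a double period (which would end weakly at phrase 2).

repeated period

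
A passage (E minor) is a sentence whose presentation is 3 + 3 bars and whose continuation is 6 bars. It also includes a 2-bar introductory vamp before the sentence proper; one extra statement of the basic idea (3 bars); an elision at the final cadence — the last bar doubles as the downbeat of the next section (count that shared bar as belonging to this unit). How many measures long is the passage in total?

17 measures

Basic sentence: 3 + 3 + 6 = 12 bars.
12 (basic form) + 2 (introduction) + 3 (extra statement) = 17.
The elision shares a bar with the next section but does not change this unit's count.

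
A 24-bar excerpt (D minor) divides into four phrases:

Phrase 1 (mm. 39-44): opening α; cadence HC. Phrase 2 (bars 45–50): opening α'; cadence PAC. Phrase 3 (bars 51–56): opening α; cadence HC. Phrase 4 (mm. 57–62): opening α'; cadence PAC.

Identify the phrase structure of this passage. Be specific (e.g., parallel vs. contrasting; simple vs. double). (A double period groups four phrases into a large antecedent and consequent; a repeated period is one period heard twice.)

repeated period

The cadence pattern HC–PAC–HC–PAC is weak–strong twice, and phrases 3–4 restate phrases 1–2: a period heard twice, not a double period (which would end weakly at phrase 2).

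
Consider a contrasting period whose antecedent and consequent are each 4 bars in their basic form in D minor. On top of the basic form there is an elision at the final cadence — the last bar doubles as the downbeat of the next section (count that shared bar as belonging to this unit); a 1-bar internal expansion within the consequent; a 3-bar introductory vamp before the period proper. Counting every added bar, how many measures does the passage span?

12 measures

Basic contrasting period: 4 + 4 = 8 bars.
8 (basic form) + 1 (internal expansion) + 3 (introduction) = 12.
The elision shares a bar with the next section but does not change this unit's count.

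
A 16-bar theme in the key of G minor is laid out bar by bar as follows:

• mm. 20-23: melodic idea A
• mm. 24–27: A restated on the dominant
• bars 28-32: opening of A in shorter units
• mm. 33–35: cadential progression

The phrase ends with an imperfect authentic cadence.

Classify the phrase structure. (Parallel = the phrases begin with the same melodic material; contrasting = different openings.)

sentence

Basic idea (mm. 20-23) + its repetition (bars 24–27) form the presentation; fragmentation and cadence (mm. 28–35) form the continuation — the 16-bar whole is a sentence.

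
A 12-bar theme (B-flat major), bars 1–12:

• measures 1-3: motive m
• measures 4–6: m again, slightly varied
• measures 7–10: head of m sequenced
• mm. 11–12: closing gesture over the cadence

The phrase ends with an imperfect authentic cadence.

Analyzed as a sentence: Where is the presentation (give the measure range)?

measures 1–6

The presentation of a sentence is the basic idea (bars 1–3) plus its repetition (mm. 4-6); the presentation is therefore measures 1–6.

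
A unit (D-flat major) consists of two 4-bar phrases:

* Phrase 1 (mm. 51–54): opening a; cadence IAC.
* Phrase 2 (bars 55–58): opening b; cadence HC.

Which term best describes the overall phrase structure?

phrase group

The second phrase closes with a half cadence, which is not stronger than the first phrase's imperfect authentic cadence; without a weak→strong cadential pair there is no antecedent–consequent relationship, so this is a phrase group rather than a period.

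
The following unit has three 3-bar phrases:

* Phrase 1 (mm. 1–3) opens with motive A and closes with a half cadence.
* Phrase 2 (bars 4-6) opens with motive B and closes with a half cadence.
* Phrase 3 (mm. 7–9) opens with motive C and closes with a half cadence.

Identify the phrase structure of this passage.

The final phrase closes with a half cadence, which is not stronger than the preceding half cadence; the 3 phrases lack an overall antecedent–consequent design and so form a phrase group.

phrase group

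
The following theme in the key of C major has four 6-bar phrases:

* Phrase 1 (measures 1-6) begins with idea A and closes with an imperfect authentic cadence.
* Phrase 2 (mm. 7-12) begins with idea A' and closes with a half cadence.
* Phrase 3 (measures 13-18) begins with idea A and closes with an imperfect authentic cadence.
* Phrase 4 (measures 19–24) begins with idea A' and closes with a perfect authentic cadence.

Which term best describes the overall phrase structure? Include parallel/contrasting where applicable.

parallel double period

Four phrases in two halves: the first half (bars 1–12) ends with a half cadence, the second (measures 13-24) with a perfect authentic cadence — a large antecedent–consequent pair, i.e. a double period.
Phrase 3 begins with the same material as phrase 1, making it parallel.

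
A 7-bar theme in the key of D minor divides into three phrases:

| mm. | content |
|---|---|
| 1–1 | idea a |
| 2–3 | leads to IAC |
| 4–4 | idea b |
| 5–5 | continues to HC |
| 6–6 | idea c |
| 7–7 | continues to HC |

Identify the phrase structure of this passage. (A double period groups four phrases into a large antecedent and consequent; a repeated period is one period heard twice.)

The final phrase closes with a half cadence, which is not stronger than the preceding half cadence; the 3 phrases lack an overall antecedent–consequent design and so form a phrase group.

phrase group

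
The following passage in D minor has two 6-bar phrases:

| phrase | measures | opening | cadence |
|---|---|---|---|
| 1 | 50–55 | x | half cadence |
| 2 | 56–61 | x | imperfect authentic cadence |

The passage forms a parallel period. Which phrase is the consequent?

The phrase ending with the weaker cadence (half cadence) is the antecedent; the one ending more conclusively (imperfect authentic cadence) is the consequent. The consequent is phrase 2.

phrase 2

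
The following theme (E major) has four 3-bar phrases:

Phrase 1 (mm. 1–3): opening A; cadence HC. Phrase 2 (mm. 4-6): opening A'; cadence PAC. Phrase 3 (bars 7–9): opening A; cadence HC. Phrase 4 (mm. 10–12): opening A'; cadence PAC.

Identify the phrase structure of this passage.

The cadence pattern HC–PAC–HC–PAC is weak–strong twice, and phrases 3–4 restate phrases 1–2: a period heard twice, not a double period (which would end weakly at phrase 2).

repeated period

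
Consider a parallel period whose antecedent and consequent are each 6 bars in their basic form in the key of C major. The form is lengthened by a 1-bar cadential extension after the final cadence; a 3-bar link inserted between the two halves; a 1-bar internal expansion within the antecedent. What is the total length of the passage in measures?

Basic parallel period: 6 + 6 = 12 bars.
12 (basic form) + 1 (cadential extension) + 3 (link) + 1 (internal expansion) = 17.

17 measures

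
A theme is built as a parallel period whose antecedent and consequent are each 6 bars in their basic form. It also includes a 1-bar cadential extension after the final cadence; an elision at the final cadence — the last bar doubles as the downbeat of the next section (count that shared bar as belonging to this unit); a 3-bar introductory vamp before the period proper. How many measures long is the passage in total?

Basic parallel period: 6 + 6 = 12 bars.
12 (basic form) + 1 (cadential extension) + 3 (introduction) = 16.
The elision shares a bar with the next section but does not change this unit's count.

16 measures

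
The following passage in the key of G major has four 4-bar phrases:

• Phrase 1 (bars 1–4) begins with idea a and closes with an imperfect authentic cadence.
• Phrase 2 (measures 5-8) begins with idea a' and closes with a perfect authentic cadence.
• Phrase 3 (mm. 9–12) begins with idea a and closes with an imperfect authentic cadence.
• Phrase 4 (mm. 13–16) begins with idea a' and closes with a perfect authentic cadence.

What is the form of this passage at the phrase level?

The cadence pattern IAC–PAC–IAC–PAC is weak–strong twice, and phrases 3–4 restate phrases 1–2: a period heard twice, not a double period (which would end weakly at phrase 2).

repeated period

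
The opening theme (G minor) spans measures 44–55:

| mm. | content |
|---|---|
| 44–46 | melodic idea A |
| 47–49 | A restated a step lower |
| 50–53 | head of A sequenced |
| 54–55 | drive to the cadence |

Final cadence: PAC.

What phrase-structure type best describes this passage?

sentence

Basic idea (bars 44-46) + its repetition (mm. 47–49) form the presentation; fragmentation and cadence (mm. 50-55) form the continuation — the 12-bar whole is a sentence.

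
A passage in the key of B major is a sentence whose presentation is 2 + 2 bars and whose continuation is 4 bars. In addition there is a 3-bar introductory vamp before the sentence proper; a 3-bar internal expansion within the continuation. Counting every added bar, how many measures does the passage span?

Basic sentence: 2 + 2 + 4 = 8 bars.
8 (basic form) + 3 (introduction) + 3 (internal expansion) = 14.

14 measures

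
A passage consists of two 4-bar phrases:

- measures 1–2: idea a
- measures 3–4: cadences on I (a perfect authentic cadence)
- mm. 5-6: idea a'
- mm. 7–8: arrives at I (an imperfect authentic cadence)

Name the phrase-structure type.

The second phrase closes with an imperfect authentic cadence, which is not stronger than the first phrase's perfect authentic cadence; without a weak→strong cadential pair there is no antecedent–consequent relationship, so this is a phrase group rather than a period.

phrase group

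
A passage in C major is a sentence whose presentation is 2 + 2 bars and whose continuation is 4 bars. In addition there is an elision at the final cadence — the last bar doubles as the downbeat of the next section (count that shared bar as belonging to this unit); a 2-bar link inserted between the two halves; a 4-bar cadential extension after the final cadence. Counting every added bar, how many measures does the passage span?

Basic sentence: 2 + 2 + 4 = 8 bars.
8 (basic form) + 2 (link) + 4 (cadential extension) = 14.
The elision shares a bar with the next section but does not change this unit's count.

14 measures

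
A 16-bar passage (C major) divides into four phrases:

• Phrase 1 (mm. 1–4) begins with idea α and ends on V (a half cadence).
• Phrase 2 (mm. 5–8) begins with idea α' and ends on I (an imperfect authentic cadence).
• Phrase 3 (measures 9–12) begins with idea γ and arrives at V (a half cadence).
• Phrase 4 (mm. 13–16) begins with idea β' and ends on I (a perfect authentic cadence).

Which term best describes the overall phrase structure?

contrasting double period

Four phrases in two halves: the first half (measures 1–8) ends with an imperfect authentic cadence, the second (mm. 9–16) with a perfect authentic cadence — a large antecedent–consequent pair, i.e. a double period.
Phrase 3 begins with different material from phrase 1, making it contrasting.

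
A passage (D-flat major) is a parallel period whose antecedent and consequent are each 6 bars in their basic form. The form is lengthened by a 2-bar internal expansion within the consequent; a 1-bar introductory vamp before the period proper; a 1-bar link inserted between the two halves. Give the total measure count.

16 measures

Basic parallel period: 6 + 6 = 12 bars.
12 (basic form) + 2 (internal expansion) + 1 (introduction) + 1 (link) = 16.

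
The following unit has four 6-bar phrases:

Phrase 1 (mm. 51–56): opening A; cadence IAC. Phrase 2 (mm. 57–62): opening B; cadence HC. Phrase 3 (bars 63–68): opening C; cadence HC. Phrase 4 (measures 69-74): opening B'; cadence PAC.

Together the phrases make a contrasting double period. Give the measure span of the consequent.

In a double period the first pair of phrases (ending half cadence) is the large antecedent and the second pair (ending perfect authentic cadence) is the large consequent; the consequent is measures 63–74.

measures 63–74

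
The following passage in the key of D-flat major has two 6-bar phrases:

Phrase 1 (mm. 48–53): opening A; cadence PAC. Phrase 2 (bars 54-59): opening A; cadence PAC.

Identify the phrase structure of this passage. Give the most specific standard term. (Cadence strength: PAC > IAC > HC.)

Both phrases have the same opening (A) and the same cadence (perfect authentic cadence): the second is a restatement, not a consequent, so this is a repeated phrase rather than a period.

repeated phrase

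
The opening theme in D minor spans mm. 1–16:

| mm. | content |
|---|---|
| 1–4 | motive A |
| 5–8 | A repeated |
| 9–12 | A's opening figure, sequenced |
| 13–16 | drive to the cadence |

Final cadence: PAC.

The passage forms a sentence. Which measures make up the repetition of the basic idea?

The presentation of a sentence is the basic idea (mm. 1-4) plus its repetition (measures 5–8); the repetition of the basic idea is therefore mm. 5-8.

measures 5–8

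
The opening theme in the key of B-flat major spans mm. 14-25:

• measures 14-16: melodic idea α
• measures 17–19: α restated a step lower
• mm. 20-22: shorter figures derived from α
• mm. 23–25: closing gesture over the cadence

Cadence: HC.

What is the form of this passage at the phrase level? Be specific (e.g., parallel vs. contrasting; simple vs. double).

Basic idea (mm. 14–16) + its repetition (bars 17–19) form the presentation; fragmentation and cadence (mm. 20-25) form the continuation — the 12-bar whole is a sentence.

sentence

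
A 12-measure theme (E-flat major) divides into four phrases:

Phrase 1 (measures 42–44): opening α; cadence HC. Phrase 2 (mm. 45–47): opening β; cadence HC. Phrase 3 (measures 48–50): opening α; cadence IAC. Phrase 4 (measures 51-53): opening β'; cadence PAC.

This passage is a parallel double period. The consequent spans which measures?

measures 48–53

In a double period the four phrases pair into a large antecedent (phrases 1–2, ending half cadence) and a large consequent (phrases 3–4, ending perfect authentic cadence). The consequent spans measures 48–53.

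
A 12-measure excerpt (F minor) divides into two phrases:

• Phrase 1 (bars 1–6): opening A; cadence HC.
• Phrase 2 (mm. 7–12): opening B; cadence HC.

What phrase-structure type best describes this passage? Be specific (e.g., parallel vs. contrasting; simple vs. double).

phrase group

The second phrase closes with a half cadence, which is not stronger than the first phrase's half cadence; without a weak→strong cadential pair there is no antecedent–consequent relationship, so this is a phrase group rather than a period.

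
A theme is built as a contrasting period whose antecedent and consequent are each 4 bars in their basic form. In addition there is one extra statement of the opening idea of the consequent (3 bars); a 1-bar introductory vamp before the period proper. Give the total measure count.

12 measures

Basic contrasting period: 4 + 4 = 8 bars.
8 (basic form) + 3 (extra statement) + 1 (introduction) = 12.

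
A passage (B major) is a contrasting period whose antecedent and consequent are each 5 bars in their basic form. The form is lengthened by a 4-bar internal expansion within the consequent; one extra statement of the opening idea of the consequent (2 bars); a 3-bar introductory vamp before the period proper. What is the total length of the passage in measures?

Basic contrasting period: 5 + 5 = 10 bars.
10 (basic form) + 4 (internal expansion) + 2 (extra statement) + 3 (introduction) = 19.

19 measures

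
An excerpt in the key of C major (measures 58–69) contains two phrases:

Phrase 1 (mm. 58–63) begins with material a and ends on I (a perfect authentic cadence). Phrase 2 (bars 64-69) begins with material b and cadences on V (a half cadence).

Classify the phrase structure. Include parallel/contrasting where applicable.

phrase group

The second phrase closes with a half cadence, which is not stronger than the first phrase's perfect authentic cadence; without a weak→strong cadential pair there is no antecedent–consequent relationship, so this is a phrase group rather than a period.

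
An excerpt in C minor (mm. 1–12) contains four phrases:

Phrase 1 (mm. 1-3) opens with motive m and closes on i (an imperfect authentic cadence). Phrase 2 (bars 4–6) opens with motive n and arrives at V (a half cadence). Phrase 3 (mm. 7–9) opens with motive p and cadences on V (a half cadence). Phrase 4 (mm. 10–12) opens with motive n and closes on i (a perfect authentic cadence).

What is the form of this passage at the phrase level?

Four phrases in two halves: the first half (mm. 1–6) ends with a half cadence, the second (measures 7–12) with a perfect authentic cadence — a large antecedent–consequent pair, i.e. a double period.
Phrase 3 begins with different material from phrase 1, making it contrasting.

contrasting double period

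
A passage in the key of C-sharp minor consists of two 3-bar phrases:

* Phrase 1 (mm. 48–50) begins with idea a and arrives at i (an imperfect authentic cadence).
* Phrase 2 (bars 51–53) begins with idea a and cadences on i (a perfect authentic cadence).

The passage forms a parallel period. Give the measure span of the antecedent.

The antecedent is the phrase ending with the weaker cadence (imperfect authentic cadence, phrase 1) and the consequent the one ending more conclusively (perfect authentic cadence, phrase 2); the antecedent is mm. 48–50.

measures 48–50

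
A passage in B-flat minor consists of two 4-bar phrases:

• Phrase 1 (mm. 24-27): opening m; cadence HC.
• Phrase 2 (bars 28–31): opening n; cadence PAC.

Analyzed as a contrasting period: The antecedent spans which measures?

The antecedent is the phrase ending with the weaker cadence (half cadence, phrase 1) and the consequent the one ending more conclusively (perfect authentic cadence, phrase 2); the antecedent is bars 24–27.

measures 24–27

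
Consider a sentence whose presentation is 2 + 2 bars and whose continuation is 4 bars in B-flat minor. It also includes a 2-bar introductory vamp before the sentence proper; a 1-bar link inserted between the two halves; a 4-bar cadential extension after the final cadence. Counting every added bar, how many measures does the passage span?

15 measures

Basic sentence: 2 + 2 + 4 = 8 bars.
8 (basic form) + 2 (introduction) + 1 (link) + 4 (cadential extension) = 15.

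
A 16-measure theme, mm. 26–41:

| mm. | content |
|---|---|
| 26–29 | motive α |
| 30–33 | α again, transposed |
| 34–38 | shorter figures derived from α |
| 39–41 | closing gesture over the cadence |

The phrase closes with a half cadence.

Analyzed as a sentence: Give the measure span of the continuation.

After the presentation (mm. 26-33), the continuation covers the fragmentation through the cadence: bars 34-41.

measures 34–41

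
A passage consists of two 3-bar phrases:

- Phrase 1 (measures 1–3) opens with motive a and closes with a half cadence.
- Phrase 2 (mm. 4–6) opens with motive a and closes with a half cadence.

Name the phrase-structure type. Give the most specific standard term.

repeated phrase

Both phrases have the same opening (a) and the same cadence (half cadence): the second is a restatement, not a consequent, so this is a repeated phrase rather than a period.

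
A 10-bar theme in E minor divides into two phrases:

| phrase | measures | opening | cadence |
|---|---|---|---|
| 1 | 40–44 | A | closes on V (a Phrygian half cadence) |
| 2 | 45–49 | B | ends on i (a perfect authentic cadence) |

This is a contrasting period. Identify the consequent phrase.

phrase 2

The phrase ending with the weaker cadence (Phrygian half cadence) is the antecedent; the one ending more conclusively (perfect authentic cadence) is the consequent. The consequent is phrase 2.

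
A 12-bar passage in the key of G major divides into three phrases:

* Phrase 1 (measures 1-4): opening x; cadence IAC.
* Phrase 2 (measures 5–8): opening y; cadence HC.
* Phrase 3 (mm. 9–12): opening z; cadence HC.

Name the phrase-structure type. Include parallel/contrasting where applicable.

The final phrase closes with a half cadence, which is not stronger than the preceding half cadence; the 3 phrases lack an overall antecedent–consequent design and so form a phrase group.

phrase group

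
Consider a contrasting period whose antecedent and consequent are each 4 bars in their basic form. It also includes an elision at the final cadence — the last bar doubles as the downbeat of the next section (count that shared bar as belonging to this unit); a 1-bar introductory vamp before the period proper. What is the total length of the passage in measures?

9 measures

Basic contrasting period: 4 + 4 = 8 bars.
8 (basic form) + 1 (introduction) = 9.
The elision shares a bar with the next section but does not change this unit's count.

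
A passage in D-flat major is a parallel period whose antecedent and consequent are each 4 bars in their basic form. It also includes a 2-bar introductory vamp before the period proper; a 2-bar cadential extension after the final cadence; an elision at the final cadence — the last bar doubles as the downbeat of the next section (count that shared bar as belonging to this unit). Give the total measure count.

12 measures

Basic parallel period: 4 + 4 = 8 bars.
8 (basic form) + 2 (introduction) + 2 (cadential extension) = 12.
The elision shares a bar with the next section but does not change this unit's count.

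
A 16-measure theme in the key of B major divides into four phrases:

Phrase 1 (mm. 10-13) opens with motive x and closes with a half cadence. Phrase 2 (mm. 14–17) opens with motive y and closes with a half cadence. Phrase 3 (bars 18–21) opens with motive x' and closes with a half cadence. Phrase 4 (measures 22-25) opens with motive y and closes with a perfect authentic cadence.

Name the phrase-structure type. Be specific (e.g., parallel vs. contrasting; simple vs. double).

Four phrases in two halves: the first half (mm. 10-17) ends with a half cadence, the second (mm. 18–25) with a perfect authentic cadence — a large antecedent–consequent pair, i.e. a double period.
Phrase 3 begins with the same material as phrase 1, making it parallel.

parallel double period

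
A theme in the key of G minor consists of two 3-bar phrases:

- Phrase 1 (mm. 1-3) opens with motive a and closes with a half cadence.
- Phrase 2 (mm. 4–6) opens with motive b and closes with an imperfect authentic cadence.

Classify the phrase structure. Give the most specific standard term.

Phrase 1 ends with a half cadence (weaker) and phrase 2 with an imperfect authentic cadence (stronger): antecedent + consequent = a period.
The two phrases open with different material (a / b), so the period is contrasting.

contrasting period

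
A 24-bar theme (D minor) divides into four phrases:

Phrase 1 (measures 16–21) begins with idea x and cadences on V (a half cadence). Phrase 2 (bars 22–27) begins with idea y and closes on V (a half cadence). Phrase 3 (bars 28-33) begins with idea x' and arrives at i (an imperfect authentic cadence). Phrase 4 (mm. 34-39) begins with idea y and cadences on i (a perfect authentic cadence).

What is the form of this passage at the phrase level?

parallel double period

Four phrases in two halves: the first half (bars 16–27) ends with a half cadence, the second (bars 28–39) with a perfect authentic cadence — a large antecedent–consequent pair, i.e. a double period.
Phrase 3 begins with the same material as phrase 1, making it parallel.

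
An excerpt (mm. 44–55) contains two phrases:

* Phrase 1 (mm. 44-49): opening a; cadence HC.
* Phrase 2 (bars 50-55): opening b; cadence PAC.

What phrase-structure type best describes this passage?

contrasting period

Phrase 1 ends with a half cadence (weaker) and phrase 2 with a perfect authentic cadence (stronger): antecedent + consequent = a period.
The two phrases open with different material (a / b), so the period is contrasting.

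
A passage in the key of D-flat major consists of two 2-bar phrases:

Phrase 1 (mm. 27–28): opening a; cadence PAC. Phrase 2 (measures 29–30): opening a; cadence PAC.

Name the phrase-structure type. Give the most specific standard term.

repeated phrase

Both phrases have the same opening (a) and the same cadence (perfect authentic cadence): the second is a restatement, not a consequent, so this is a repeated phrase rather than a period.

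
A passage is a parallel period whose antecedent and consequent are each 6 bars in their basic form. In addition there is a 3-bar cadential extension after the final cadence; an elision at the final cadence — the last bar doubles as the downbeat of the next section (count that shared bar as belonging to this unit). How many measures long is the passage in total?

15 measures

Basic parallel period: 6 + 6 = 12 bars.
12 (basic form) + 3 (cadential extension) = 15.
The elision shares a bar with the next section but does not change this unit's count.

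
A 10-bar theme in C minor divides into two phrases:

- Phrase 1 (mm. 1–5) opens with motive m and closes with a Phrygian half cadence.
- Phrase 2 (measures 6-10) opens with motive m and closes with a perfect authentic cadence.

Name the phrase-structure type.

parallel period

Phrase 1 ends with a Phrygian half cadence (weaker) and phrase 2 with a perfect authentic cadence (stronger): antecedent + consequent = a period.
The two phrases open with the same material (m / m), so the period is parallel.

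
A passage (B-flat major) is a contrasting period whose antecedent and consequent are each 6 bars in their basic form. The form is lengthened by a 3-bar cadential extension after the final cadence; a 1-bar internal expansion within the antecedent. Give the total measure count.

Basic contrasting period: 6 + 6 = 12 bars.
12 (basic form) + 3 (cadential extension) + 1 (internal expansion) = 16.

16 measures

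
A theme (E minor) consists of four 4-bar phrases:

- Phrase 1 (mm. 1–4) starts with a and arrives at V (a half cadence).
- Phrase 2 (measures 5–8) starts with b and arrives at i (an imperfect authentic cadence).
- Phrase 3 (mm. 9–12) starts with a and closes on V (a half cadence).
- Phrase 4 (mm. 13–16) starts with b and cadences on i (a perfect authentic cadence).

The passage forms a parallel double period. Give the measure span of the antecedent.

measures 1–8

In a double period the first pair of phrases (ending imperfect authentic cadence) is the large antecedent and the second pair (ending perfect authentic cadence) is the large consequent; the antecedent is measures 1–8.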